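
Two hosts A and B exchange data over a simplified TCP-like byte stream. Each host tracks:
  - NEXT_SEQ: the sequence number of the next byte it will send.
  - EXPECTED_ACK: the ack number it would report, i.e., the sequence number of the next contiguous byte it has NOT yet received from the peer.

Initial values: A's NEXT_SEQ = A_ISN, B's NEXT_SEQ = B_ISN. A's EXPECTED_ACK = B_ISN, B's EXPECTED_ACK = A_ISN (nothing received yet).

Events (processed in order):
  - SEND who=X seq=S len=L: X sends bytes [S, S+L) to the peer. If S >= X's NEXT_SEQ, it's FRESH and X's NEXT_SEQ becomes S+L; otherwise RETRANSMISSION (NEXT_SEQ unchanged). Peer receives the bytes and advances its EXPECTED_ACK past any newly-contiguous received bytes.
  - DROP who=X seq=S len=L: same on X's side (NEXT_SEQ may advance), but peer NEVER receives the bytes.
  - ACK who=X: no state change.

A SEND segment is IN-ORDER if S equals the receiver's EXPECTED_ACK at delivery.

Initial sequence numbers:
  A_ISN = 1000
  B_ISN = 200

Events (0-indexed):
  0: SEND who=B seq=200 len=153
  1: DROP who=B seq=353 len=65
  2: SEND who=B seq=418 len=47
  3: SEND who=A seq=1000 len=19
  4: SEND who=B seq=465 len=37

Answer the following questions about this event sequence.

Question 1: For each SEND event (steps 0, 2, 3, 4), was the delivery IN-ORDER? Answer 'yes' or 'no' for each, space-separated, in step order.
Answer: yes no yes no

Derivation:
Step 0: SEND seq=200 -> in-order
Step 2: SEND seq=418 -> out-of-order
Step 3: SEND seq=1000 -> in-order
Step 4: SEND seq=465 -> out-of-order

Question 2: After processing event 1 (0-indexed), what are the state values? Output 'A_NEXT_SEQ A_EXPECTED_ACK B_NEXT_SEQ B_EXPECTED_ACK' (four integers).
After event 0: A_seq=1000 A_ack=353 B_seq=353 B_ack=1000
After event 1: A_seq=1000 A_ack=353 B_seq=418 B_ack=1000

1000 353 418 1000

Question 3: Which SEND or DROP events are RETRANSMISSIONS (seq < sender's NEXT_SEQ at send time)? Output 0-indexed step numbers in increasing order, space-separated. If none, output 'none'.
Answer: none

Derivation:
Step 0: SEND seq=200 -> fresh
Step 1: DROP seq=353 -> fresh
Step 2: SEND seq=418 -> fresh
Step 3: SEND seq=1000 -> fresh
Step 4: SEND seq=465 -> fresh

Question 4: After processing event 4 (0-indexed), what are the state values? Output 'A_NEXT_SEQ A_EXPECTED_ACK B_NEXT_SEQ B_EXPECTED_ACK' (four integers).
After event 0: A_seq=1000 A_ack=353 B_seq=353 B_ack=1000
After event 1: A_seq=1000 A_ack=353 B_seq=418 B_ack=1000
After event 2: A_seq=1000 A_ack=353 B_seq=465 B_ack=1000
After event 3: A_seq=1019 A_ack=353 B_seq=465 B_ack=1019
After event 4: A_seq=1019 A_ack=353 B_seq=502 B_ack=1019

1019 353 502 1019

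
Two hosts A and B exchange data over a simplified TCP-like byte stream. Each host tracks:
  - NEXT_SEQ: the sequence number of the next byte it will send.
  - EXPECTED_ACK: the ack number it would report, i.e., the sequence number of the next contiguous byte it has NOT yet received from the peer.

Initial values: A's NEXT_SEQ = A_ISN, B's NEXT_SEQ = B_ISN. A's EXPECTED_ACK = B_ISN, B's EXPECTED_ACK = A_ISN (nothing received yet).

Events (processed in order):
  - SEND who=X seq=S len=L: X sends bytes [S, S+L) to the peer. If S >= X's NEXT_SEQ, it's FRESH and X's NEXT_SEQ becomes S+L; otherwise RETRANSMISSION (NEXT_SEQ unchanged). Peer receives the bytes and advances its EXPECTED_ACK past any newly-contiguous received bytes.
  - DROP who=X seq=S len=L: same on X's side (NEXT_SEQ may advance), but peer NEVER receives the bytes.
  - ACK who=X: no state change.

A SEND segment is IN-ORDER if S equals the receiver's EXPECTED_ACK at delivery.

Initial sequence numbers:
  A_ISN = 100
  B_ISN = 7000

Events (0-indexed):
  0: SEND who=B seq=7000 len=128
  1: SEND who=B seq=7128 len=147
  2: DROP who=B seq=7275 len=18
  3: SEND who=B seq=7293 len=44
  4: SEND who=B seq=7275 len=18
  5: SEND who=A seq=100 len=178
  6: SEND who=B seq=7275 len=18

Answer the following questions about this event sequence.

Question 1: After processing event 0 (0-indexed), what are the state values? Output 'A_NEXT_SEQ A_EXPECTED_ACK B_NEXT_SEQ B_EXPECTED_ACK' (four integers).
After event 0: A_seq=100 A_ack=7128 B_seq=7128 B_ack=100

100 7128 7128 100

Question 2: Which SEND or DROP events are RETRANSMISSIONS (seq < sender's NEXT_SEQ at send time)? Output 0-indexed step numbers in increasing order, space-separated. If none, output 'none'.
Step 0: SEND seq=7000 -> fresh
Step 1: SEND seq=7128 -> fresh
Step 2: DROP seq=7275 -> fresh
Step 3: SEND seq=7293 -> fresh
Step 4: SEND seq=7275 -> retransmit
Step 5: SEND seq=100 -> fresh
Step 6: SEND seq=7275 -> retransmit

Answer: 4 6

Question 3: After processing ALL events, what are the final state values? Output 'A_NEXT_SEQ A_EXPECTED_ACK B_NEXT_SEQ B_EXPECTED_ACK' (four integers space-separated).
After event 0: A_seq=100 A_ack=7128 B_seq=7128 B_ack=100
After event 1: A_seq=100 A_ack=7275 B_seq=7275 B_ack=100
After event 2: A_seq=100 A_ack=7275 B_seq=7293 B_ack=100
After event 3: A_seq=100 A_ack=7275 B_seq=7337 B_ack=100
After event 4: A_seq=100 A_ack=7337 B_seq=7337 B_ack=100
After event 5: A_seq=278 A_ack=7337 B_seq=7337 B_ack=278
After event 6: A_seq=278 A_ack=7337 B_seq=7337 B_ack=278

Answer: 278 7337 7337 278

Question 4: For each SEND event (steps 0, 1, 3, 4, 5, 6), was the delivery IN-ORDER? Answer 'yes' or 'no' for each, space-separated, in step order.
Answer: yes yes no yes yes no

Derivation:
Step 0: SEND seq=7000 -> in-order
Step 1: SEND seq=7128 -> in-order
Step 3: SEND seq=7293 -> out-of-order
Step 4: SEND seq=7275 -> in-order
Step 5: SEND seq=100 -> in-order
Step 6: SEND seq=7275 -> out-of-order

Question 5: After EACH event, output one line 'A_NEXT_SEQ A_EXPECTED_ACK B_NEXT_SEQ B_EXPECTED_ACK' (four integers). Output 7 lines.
100 7128 7128 100
100 7275 7275 100
100 7275 7293 100
100 7275 7337 100
100 7337 7337 100
278 7337 7337 278
278 7337 7337 278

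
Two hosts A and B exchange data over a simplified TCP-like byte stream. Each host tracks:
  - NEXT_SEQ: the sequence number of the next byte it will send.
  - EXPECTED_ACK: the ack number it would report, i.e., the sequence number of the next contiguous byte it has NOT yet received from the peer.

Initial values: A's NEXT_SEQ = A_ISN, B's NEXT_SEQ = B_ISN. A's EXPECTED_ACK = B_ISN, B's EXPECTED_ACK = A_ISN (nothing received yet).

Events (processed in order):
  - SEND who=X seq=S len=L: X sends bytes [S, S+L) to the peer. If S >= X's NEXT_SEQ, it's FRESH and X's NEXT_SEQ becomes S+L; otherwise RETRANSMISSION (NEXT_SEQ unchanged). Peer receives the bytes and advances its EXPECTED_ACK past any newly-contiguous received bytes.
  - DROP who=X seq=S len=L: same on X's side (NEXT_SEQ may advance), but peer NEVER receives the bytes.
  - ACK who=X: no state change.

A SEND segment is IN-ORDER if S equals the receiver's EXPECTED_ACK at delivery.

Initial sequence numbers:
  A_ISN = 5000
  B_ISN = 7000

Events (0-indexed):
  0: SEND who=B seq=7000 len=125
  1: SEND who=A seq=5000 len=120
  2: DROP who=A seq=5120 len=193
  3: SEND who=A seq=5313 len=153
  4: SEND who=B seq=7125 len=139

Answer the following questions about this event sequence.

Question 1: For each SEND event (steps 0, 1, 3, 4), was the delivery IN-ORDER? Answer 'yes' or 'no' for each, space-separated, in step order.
Step 0: SEND seq=7000 -> in-order
Step 1: SEND seq=5000 -> in-order
Step 3: SEND seq=5313 -> out-of-order
Step 4: SEND seq=7125 -> in-order

Answer: yes yes no yes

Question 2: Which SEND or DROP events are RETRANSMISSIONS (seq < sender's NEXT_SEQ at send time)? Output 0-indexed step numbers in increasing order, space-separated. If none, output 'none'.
Answer: none

Derivation:
Step 0: SEND seq=7000 -> fresh
Step 1: SEND seq=5000 -> fresh
Step 2: DROP seq=5120 -> fresh
Step 3: SEND seq=5313 -> fresh
Step 4: SEND seq=7125 -> fresh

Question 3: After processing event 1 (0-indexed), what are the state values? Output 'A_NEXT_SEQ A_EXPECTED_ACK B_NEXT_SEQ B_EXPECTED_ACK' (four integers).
After event 0: A_seq=5000 A_ack=7125 B_seq=7125 B_ack=5000
After event 1: A_seq=5120 A_ack=7125 B_seq=7125 B_ack=5120

5120 7125 7125 5120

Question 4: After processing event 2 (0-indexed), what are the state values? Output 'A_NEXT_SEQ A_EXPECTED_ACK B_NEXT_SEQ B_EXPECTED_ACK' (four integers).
After event 0: A_seq=5000 A_ack=7125 B_seq=7125 B_ack=5000
After event 1: A_seq=5120 A_ack=7125 B_seq=7125 B_ack=5120
After event 2: A_seq=5313 A_ack=7125 B_seq=7125 B_ack=5120

5313 7125 7125 5120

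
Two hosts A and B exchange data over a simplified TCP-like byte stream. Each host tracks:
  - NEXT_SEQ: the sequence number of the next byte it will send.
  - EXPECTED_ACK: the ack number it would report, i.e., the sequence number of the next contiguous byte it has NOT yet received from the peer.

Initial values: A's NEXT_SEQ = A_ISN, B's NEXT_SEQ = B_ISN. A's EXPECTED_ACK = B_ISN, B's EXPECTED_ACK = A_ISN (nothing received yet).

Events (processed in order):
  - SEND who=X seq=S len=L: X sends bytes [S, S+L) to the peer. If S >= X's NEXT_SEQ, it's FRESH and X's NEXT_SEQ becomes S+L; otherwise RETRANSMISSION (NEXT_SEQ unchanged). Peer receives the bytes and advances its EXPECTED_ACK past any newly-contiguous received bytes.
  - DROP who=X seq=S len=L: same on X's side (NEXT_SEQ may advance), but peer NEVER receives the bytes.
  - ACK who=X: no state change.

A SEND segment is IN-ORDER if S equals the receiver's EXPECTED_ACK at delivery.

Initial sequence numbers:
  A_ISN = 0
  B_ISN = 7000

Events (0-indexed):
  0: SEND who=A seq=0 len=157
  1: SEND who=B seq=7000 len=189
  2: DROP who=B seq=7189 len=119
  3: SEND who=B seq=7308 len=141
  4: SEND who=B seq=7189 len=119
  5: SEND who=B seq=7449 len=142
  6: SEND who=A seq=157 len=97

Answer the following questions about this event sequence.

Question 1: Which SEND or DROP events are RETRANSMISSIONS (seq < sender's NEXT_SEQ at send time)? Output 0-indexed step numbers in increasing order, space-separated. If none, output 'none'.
Answer: 4

Derivation:
Step 0: SEND seq=0 -> fresh
Step 1: SEND seq=7000 -> fresh
Step 2: DROP seq=7189 -> fresh
Step 3: SEND seq=7308 -> fresh
Step 4: SEND seq=7189 -> retransmit
Step 5: SEND seq=7449 -> fresh
Step 6: SEND seq=157 -> fresh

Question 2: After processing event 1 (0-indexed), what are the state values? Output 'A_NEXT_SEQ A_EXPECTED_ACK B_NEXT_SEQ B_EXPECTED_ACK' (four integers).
After event 0: A_seq=157 A_ack=7000 B_seq=7000 B_ack=157
After event 1: A_seq=157 A_ack=7189 B_seq=7189 B_ack=157

157 7189 7189 157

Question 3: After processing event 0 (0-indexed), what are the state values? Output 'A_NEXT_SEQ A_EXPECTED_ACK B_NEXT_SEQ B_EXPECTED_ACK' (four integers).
After event 0: A_seq=157 A_ack=7000 B_seq=7000 B_ack=157

157 7000 7000 157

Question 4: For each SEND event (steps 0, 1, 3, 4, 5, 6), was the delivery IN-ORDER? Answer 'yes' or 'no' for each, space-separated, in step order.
Step 0: SEND seq=0 -> in-order
Step 1: SEND seq=7000 -> in-order
Step 3: SEND seq=7308 -> out-of-order
Step 4: SEND seq=7189 -> in-order
Step 5: SEND seq=7449 -> in-order
Step 6: SEND seq=157 -> in-order

Answer: yes yes no yes yes yes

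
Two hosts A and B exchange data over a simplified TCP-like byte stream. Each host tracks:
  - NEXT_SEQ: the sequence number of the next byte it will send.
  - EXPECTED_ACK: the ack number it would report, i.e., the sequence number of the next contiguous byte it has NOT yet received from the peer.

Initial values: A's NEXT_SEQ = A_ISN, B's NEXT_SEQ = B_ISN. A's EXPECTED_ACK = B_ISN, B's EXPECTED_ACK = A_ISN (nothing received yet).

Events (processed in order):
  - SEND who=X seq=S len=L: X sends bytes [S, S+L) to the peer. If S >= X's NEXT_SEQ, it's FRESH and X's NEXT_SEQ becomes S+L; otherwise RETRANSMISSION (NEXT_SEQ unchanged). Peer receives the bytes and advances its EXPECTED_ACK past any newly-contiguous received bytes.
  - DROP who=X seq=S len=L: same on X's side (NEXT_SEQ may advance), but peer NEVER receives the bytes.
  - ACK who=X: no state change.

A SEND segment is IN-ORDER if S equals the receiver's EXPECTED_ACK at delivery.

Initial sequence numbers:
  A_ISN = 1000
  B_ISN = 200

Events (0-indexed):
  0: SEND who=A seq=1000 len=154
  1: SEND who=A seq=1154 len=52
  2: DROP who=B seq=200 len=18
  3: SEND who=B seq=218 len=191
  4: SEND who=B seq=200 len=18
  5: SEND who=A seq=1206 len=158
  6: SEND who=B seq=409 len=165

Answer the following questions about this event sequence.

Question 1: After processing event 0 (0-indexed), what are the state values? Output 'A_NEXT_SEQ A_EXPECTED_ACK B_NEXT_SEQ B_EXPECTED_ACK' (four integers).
After event 0: A_seq=1154 A_ack=200 B_seq=200 B_ack=1154

1154 200 200 1154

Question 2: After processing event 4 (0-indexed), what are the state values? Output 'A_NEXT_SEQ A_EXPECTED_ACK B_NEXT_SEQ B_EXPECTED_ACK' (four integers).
After event 0: A_seq=1154 A_ack=200 B_seq=200 B_ack=1154
After event 1: A_seq=1206 A_ack=200 B_seq=200 B_ack=1206
After event 2: A_seq=1206 A_ack=200 B_seq=218 B_ack=1206
After event 3: A_seq=1206 A_ack=200 B_seq=409 B_ack=1206
After event 4: A_seq=1206 A_ack=409 B_seq=409 B_ack=1206

1206 409 409 1206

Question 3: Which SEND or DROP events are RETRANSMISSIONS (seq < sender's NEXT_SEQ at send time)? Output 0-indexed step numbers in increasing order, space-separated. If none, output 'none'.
Answer: 4

Derivation:
Step 0: SEND seq=1000 -> fresh
Step 1: SEND seq=1154 -> fresh
Step 2: DROP seq=200 -> fresh
Step 3: SEND seq=218 -> fresh
Step 4: SEND seq=200 -> retransmit
Step 5: SEND seq=1206 -> fresh
Step 6: SEND seq=409 -> fresh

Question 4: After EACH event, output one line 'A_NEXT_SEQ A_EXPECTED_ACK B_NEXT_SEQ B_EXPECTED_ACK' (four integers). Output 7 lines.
1154 200 200 1154
1206 200 200 1206
1206 200 218 1206
1206 200 409 1206
1206 409 409 1206
1364 409 409 1364
1364 574 574 1364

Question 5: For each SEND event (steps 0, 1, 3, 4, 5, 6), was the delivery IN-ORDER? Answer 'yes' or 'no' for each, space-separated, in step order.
Step 0: SEND seq=1000 -> in-order
Step 1: SEND seq=1154 -> in-order
Step 3: SEND seq=218 -> out-of-order
Step 4: SEND seq=200 -> in-order
Step 5: SEND seq=1206 -> in-order
Step 6: SEND seq=409 -> in-order

Answer: yes yes no yes yes yes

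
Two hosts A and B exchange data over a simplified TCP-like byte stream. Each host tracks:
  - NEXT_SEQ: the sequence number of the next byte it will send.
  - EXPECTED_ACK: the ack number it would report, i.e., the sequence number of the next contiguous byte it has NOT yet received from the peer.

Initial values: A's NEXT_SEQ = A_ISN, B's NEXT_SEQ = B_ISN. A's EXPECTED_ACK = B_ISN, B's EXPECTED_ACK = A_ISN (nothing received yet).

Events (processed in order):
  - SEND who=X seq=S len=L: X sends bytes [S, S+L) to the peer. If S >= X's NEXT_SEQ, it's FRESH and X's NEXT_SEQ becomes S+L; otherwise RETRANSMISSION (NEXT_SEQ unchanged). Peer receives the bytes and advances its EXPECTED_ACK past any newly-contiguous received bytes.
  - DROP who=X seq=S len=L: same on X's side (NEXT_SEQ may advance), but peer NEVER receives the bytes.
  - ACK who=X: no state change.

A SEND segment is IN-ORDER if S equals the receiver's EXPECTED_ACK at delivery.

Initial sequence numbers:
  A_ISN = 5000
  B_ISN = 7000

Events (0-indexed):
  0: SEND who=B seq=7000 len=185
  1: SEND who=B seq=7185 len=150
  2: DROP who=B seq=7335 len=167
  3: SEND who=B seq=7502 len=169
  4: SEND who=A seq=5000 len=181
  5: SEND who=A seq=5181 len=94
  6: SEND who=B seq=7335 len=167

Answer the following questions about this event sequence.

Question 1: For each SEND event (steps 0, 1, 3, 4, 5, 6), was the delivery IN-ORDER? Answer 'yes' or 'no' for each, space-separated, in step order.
Answer: yes yes no yes yes yes

Derivation:
Step 0: SEND seq=7000 -> in-order
Step 1: SEND seq=7185 -> in-order
Step 3: SEND seq=7502 -> out-of-order
Step 4: SEND seq=5000 -> in-order
Step 5: SEND seq=5181 -> in-order
Step 6: SEND seq=7335 -> in-order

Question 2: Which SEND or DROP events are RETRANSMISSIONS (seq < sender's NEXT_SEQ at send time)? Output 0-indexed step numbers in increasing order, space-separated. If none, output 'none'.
Step 0: SEND seq=7000 -> fresh
Step 1: SEND seq=7185 -> fresh
Step 2: DROP seq=7335 -> fresh
Step 3: SEND seq=7502 -> fresh
Step 4: SEND seq=5000 -> fresh
Step 5: SEND seq=5181 -> fresh
Step 6: SEND seq=7335 -> retransmit

Answer: 6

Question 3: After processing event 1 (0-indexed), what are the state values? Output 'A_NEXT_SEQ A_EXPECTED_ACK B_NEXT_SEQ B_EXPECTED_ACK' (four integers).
After event 0: A_seq=5000 A_ack=7185 B_seq=7185 B_ack=5000
After event 1: A_seq=5000 A_ack=7335 B_seq=7335 B_ack=5000

5000 7335 7335 5000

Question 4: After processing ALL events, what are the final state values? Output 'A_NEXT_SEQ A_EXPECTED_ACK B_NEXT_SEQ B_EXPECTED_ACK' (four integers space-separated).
Answer: 5275 7671 7671 5275

Derivation:
After event 0: A_seq=5000 A_ack=7185 B_seq=7185 B_ack=5000
After event 1: A_seq=5000 A_ack=7335 B_seq=7335 B_ack=5000
After event 2: A_seq=5000 A_ack=7335 B_seq=7502 B_ack=5000
After event 3: A_seq=5000 A_ack=7335 B_seq=7671 B_ack=5000
After event 4: A_seq=5181 A_ack=7335 B_seq=7671 B_ack=5181
After event 5: A_seq=5275 A_ack=7335 B_seq=7671 B_ack=5275
After event 6: A_seq=5275 A_ack=7671 B_seq=7671 B_ack=5275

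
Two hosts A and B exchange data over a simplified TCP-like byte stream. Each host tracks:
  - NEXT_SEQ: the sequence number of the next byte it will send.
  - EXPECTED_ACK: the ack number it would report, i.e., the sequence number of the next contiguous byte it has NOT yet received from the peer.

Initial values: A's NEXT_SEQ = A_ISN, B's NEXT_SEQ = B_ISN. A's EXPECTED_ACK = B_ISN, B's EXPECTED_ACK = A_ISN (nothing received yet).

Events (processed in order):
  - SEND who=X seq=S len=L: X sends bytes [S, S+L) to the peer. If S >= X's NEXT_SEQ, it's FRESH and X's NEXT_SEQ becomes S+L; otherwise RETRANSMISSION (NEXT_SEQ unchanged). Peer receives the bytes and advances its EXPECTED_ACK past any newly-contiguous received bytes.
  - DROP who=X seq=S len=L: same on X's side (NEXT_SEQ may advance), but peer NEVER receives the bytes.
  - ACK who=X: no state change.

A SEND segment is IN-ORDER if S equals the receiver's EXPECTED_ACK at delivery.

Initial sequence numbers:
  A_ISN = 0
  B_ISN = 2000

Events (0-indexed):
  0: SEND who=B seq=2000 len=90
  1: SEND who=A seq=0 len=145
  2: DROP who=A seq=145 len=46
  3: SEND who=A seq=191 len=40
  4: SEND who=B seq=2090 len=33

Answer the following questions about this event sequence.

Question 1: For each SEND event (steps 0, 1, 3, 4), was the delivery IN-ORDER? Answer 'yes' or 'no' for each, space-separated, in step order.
Step 0: SEND seq=2000 -> in-order
Step 1: SEND seq=0 -> in-order
Step 3: SEND seq=191 -> out-of-order
Step 4: SEND seq=2090 -> in-order

Answer: yes yes no yes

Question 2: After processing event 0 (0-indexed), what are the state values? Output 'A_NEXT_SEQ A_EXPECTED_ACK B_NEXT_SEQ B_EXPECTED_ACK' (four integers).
After event 0: A_seq=0 A_ack=2090 B_seq=2090 B_ack=0

0 2090 2090 0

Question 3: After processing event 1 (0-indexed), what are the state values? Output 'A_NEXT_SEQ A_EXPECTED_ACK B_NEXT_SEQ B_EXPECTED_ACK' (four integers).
After event 0: A_seq=0 A_ack=2090 B_seq=2090 B_ack=0
After event 1: A_seq=145 A_ack=2090 B_seq=2090 B_ack=145

145 2090 2090 145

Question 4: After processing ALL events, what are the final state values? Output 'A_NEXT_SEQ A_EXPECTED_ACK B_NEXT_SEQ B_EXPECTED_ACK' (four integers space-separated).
After event 0: A_seq=0 A_ack=2090 B_seq=2090 B_ack=0
After event 1: A_seq=145 A_ack=2090 B_seq=2090 B_ack=145
After event 2: A_seq=191 A_ack=2090 B_seq=2090 B_ack=145
After event 3: A_seq=231 A_ack=2090 B_seq=2090 B_ack=145
After event 4: A_seq=231 A_ack=2123 B_seq=2123 B_ack=145

Answer: 231 2123 2123 145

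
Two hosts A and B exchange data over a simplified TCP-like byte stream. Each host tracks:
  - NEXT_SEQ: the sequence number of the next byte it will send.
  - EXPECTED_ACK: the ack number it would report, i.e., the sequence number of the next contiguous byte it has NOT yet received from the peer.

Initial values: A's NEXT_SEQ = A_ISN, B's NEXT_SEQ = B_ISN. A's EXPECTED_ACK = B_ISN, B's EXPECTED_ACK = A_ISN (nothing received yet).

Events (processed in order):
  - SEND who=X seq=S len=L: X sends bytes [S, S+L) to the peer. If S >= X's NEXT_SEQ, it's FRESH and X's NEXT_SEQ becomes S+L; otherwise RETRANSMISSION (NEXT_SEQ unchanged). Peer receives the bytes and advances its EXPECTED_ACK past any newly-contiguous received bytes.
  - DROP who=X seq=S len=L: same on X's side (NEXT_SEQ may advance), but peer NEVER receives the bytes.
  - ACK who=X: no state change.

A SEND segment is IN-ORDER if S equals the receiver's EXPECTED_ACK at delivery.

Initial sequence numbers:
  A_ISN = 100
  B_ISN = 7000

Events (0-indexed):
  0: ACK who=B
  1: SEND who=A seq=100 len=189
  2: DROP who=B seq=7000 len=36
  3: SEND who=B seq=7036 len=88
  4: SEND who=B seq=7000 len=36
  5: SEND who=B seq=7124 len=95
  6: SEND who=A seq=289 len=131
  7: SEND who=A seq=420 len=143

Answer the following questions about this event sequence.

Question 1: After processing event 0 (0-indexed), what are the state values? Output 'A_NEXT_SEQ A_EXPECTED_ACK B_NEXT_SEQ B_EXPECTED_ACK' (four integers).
After event 0: A_seq=100 A_ack=7000 B_seq=7000 B_ack=100

100 7000 7000 100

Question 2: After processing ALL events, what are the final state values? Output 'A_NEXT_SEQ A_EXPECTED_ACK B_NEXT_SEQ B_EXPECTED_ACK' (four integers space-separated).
After event 0: A_seq=100 A_ack=7000 B_seq=7000 B_ack=100
After event 1: A_seq=289 A_ack=7000 B_seq=7000 B_ack=289
After event 2: A_seq=289 A_ack=7000 B_seq=7036 B_ack=289
After event 3: A_seq=289 A_ack=7000 B_seq=7124 B_ack=289
After event 4: A_seq=289 A_ack=7124 B_seq=7124 B_ack=289
After event 5: A_seq=289 A_ack=7219 B_seq=7219 B_ack=289
After event 6: A_seq=420 A_ack=7219 B_seq=7219 B_ack=420
After event 7: A_seq=563 A_ack=7219 B_seq=7219 B_ack=563

Answer: 563 7219 7219 563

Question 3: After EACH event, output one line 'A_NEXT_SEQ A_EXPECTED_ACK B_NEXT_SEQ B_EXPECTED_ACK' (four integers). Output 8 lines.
100 7000 7000 100
289 7000 7000 289
289 7000 7036 289
289 7000 7124 289
289 7124 7124 289
289 7219 7219 289
420 7219 7219 420
563 7219 7219 563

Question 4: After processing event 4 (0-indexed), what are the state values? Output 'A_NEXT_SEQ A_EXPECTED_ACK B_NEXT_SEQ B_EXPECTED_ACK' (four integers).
After event 0: A_seq=100 A_ack=7000 B_seq=7000 B_ack=100
After event 1: A_seq=289 A_ack=7000 B_seq=7000 B_ack=289
After event 2: A_seq=289 A_ack=7000 B_seq=7036 B_ack=289
After event 3: A_seq=289 A_ack=7000 B_seq=7124 B_ack=289
After event 4: A_seq=289 A_ack=7124 B_seq=7124 B_ack=289

289 7124 7124 289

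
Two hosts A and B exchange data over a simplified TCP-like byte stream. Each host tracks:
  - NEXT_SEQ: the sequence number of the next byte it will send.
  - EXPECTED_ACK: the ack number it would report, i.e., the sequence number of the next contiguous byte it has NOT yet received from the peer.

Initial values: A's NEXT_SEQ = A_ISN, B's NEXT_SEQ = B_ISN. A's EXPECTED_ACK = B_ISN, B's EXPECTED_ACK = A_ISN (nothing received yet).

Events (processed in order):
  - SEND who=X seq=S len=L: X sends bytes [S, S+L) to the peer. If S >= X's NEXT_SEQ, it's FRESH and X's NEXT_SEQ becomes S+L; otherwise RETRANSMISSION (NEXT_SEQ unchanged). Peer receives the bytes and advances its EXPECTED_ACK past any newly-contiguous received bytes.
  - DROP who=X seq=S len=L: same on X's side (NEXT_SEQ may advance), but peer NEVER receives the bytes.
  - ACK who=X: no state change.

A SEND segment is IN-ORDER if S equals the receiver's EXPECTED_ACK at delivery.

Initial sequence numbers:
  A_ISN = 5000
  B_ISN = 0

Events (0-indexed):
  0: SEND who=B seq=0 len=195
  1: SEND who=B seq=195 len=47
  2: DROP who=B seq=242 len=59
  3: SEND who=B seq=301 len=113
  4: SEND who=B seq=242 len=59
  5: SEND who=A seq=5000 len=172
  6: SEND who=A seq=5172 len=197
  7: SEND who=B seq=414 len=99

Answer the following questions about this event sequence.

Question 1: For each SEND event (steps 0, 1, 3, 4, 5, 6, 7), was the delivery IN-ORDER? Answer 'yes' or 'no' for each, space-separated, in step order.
Answer: yes yes no yes yes yes yes

Derivation:
Step 0: SEND seq=0 -> in-order
Step 1: SEND seq=195 -> in-order
Step 3: SEND seq=301 -> out-of-order
Step 4: SEND seq=242 -> in-order
Step 5: SEND seq=5000 -> in-order
Step 6: SEND seq=5172 -> in-order
Step 7: SEND seq=414 -> in-order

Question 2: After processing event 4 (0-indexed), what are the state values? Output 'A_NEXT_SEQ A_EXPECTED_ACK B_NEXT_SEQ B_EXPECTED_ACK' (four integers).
After event 0: A_seq=5000 A_ack=195 B_seq=195 B_ack=5000
After event 1: A_seq=5000 A_ack=242 B_seq=242 B_ack=5000
After event 2: A_seq=5000 A_ack=242 B_seq=301 B_ack=5000
After event 3: A_seq=5000 A_ack=242 B_seq=414 B_ack=5000
After event 4: A_seq=5000 A_ack=414 B_seq=414 B_ack=5000

5000 414 414 5000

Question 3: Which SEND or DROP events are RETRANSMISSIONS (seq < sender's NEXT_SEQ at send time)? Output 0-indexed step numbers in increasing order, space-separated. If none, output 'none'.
Answer: 4

Derivation:
Step 0: SEND seq=0 -> fresh
Step 1: SEND seq=195 -> fresh
Step 2: DROP seq=242 -> fresh
Step 3: SEND seq=301 -> fresh
Step 4: SEND seq=242 -> retransmit
Step 5: SEND seq=5000 -> fresh
Step 6: SEND seq=5172 -> fresh
Step 7: SEND seq=414 -> fresh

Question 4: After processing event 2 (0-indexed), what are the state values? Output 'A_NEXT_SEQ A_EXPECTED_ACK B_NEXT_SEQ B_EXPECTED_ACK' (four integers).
After event 0: A_seq=5000 A_ack=195 B_seq=195 B_ack=5000
After event 1: A_seq=5000 A_ack=242 B_seq=242 B_ack=5000
After event 2: A_seq=5000 A_ack=242 B_seq=301 B_ack=5000

5000 242 301 5000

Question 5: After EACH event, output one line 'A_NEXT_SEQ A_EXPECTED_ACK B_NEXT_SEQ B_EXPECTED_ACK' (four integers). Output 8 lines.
5000 195 195 5000
5000 242 242 5000
5000 242 301 5000
5000 242 414 5000
5000 414 414 5000
5172 414 414 5172
5369 414 414 5369
5369 513 513 5369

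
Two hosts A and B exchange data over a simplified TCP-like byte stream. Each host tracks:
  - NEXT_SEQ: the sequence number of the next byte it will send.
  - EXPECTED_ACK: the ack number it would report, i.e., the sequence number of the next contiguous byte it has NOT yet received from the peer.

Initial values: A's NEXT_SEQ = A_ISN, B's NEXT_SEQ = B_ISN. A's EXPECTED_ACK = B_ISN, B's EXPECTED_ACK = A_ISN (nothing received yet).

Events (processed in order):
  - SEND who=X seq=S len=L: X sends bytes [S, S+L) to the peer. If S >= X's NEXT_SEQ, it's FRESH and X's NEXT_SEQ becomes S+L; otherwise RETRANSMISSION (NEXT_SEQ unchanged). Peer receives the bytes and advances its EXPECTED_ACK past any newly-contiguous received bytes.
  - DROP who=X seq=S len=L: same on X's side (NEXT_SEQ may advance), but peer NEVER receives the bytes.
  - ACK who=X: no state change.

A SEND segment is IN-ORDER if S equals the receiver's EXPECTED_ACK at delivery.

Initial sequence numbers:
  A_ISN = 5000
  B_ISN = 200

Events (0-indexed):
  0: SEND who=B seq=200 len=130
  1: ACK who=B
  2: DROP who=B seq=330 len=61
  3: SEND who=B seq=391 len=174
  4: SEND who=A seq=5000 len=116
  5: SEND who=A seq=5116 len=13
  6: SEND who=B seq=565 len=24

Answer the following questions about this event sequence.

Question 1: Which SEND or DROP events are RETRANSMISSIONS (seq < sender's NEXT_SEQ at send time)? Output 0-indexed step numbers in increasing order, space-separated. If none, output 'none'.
Answer: none

Derivation:
Step 0: SEND seq=200 -> fresh
Step 2: DROP seq=330 -> fresh
Step 3: SEND seq=391 -> fresh
Step 4: SEND seq=5000 -> fresh
Step 5: SEND seq=5116 -> fresh
Step 6: SEND seq=565 -> fresh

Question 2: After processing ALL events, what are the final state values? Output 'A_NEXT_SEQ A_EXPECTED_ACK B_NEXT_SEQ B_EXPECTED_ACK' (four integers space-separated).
Answer: 5129 330 589 5129

Derivation:
After event 0: A_seq=5000 A_ack=330 B_seq=330 B_ack=5000
After event 1: A_seq=5000 A_ack=330 B_seq=330 B_ack=5000
After event 2: A_seq=5000 A_ack=330 B_seq=391 B_ack=5000
After event 3: A_seq=5000 A_ack=330 B_seq=565 B_ack=5000
After event 4: A_seq=5116 A_ack=330 B_seq=565 B_ack=5116
After event 5: A_seq=5129 A_ack=330 B_seq=565 B_ack=5129
After event 6: A_seq=5129 A_ack=330 B_seq=589 B_ack=5129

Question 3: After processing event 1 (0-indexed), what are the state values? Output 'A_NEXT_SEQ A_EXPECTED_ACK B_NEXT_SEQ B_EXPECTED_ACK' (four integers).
After event 0: A_seq=5000 A_ack=330 B_seq=330 B_ack=5000
After event 1: A_seq=5000 A_ack=330 B_seq=330 B_ack=5000

5000 330 330 5000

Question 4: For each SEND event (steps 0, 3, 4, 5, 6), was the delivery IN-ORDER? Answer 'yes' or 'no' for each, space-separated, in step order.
Answer: yes no yes yes no

Derivation:
Step 0: SEND seq=200 -> in-order
Step 3: SEND seq=391 -> out-of-order
Step 4: SEND seq=5000 -> in-order
Step 5: SEND seq=5116 -> in-order
Step 6: SEND seq=565 -> out-of-order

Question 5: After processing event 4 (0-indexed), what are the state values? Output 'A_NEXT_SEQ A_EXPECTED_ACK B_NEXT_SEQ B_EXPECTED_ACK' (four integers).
After event 0: A_seq=5000 A_ack=330 B_seq=330 B_ack=5000
After event 1: A_seq=5000 A_ack=330 B_seq=330 B_ack=5000
After event 2: A_seq=5000 A_ack=330 B_seq=391 B_ack=5000
After event 3: A_seq=5000 A_ack=330 B_seq=565 B_ack=5000
After event 4: A_seq=5116 A_ack=330 B_seq=565 B_ack=5116

5116 330 565 5116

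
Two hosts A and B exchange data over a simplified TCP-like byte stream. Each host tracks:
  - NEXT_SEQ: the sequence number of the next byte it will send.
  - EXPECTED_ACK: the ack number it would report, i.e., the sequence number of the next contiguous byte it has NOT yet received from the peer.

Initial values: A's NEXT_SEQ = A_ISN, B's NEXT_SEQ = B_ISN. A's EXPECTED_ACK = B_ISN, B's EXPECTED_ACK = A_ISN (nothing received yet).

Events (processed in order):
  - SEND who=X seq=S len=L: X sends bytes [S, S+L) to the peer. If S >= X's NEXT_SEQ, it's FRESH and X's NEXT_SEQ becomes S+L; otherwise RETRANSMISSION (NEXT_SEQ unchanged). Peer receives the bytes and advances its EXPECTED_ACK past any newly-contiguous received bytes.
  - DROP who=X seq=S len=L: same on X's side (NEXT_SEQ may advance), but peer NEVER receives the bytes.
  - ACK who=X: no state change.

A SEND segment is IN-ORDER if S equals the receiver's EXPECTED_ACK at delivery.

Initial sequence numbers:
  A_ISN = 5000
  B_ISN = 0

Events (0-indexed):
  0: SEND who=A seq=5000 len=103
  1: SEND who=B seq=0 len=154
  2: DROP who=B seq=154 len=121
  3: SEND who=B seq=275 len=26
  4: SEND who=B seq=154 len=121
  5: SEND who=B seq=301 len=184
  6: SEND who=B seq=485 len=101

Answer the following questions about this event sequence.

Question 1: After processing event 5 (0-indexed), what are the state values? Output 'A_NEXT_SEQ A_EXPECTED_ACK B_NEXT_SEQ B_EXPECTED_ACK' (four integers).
After event 0: A_seq=5103 A_ack=0 B_seq=0 B_ack=5103
After event 1: A_seq=5103 A_ack=154 B_seq=154 B_ack=5103
After event 2: A_seq=5103 A_ack=154 B_seq=275 B_ack=5103
After event 3: A_seq=5103 A_ack=154 B_seq=301 B_ack=5103
After event 4: A_seq=5103 A_ack=301 B_seq=301 B_ack=5103
After event 5: A_seq=5103 A_ack=485 B_seq=485 B_ack=5103

5103 485 485 5103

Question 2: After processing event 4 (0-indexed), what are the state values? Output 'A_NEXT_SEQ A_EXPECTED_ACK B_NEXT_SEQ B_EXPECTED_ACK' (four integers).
After event 0: A_seq=5103 A_ack=0 B_seq=0 B_ack=5103
After event 1: A_seq=5103 A_ack=154 B_seq=154 B_ack=5103
After event 2: A_seq=5103 A_ack=154 B_seq=275 B_ack=5103
After event 3: A_seq=5103 A_ack=154 B_seq=301 B_ack=5103
After event 4: A_seq=5103 A_ack=301 B_seq=301 B_ack=5103

5103 301 301 5103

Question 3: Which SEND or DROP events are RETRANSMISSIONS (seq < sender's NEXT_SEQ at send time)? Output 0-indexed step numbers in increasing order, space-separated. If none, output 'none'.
Answer: 4

Derivation:
Step 0: SEND seq=5000 -> fresh
Step 1: SEND seq=0 -> fresh
Step 2: DROP seq=154 -> fresh
Step 3: SEND seq=275 -> fresh
Step 4: SEND seq=154 -> retransmit
Step 5: SEND seq=301 -> fresh
Step 6: SEND seq=485 -> fresh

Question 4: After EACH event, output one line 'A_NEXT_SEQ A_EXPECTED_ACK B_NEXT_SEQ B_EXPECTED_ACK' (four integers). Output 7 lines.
5103 0 0 5103
5103 154 154 5103
5103 154 275 5103
5103 154 301 5103
5103 301 301 5103
5103 485 485 5103
5103 586 586 5103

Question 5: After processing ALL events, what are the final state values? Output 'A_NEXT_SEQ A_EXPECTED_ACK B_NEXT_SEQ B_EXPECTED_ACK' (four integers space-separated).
After event 0: A_seq=5103 A_ack=0 B_seq=0 B_ack=5103
After event 1: A_seq=5103 A_ack=154 B_seq=154 B_ack=5103
After event 2: A_seq=5103 A_ack=154 B_seq=275 B_ack=5103
After event 3: A_seq=5103 A_ack=154 B_seq=301 B_ack=5103
After event 4: A_seq=5103 A_ack=301 B_seq=301 B_ack=5103
After event 5: A_seq=5103 A_ack=485 B_seq=485 B_ack=5103
After event 6: A_seq=5103 A_ack=586 B_seq=586 B_ack=5103

Answer: 5103 586 586 5103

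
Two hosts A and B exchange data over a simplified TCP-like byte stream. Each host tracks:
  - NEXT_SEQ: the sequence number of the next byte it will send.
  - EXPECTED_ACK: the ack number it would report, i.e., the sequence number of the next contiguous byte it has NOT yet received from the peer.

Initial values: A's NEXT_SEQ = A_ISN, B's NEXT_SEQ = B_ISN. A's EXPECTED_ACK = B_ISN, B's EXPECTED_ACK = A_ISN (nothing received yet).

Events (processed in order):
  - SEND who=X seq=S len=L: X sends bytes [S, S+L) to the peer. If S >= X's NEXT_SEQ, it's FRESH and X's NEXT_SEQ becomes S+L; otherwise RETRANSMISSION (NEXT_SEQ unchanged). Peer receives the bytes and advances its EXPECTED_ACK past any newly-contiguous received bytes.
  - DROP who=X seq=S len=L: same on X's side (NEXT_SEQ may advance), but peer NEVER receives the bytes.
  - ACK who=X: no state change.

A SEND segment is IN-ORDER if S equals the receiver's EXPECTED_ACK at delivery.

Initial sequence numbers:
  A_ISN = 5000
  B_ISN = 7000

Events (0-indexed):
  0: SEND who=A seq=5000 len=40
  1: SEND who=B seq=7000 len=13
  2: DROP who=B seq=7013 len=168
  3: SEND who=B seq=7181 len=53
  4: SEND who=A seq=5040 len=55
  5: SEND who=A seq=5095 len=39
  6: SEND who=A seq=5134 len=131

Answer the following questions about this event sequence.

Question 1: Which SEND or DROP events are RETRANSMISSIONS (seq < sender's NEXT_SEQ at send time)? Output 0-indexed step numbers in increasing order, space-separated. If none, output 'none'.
Step 0: SEND seq=5000 -> fresh
Step 1: SEND seq=7000 -> fresh
Step 2: DROP seq=7013 -> fresh
Step 3: SEND seq=7181 -> fresh
Step 4: SEND seq=5040 -> fresh
Step 5: SEND seq=5095 -> fresh
Step 6: SEND seq=5134 -> fresh

Answer: none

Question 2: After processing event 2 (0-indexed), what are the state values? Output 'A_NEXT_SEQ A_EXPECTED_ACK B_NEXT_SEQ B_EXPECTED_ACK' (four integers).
After event 0: A_seq=5040 A_ack=7000 B_seq=7000 B_ack=5040
After event 1: A_seq=5040 A_ack=7013 B_seq=7013 B_ack=5040
After event 2: A_seq=5040 A_ack=7013 B_seq=7181 B_ack=5040

5040 7013 7181 5040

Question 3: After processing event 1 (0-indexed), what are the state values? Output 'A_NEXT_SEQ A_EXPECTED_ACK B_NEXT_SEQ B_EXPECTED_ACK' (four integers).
After event 0: A_seq=5040 A_ack=7000 B_seq=7000 B_ack=5040
After event 1: A_seq=5040 A_ack=7013 B_seq=7013 B_ack=5040

5040 7013 7013 5040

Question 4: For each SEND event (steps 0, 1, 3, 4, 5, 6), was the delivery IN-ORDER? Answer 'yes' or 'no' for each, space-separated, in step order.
Step 0: SEND seq=5000 -> in-order
Step 1: SEND seq=7000 -> in-order
Step 3: SEND seq=7181 -> out-of-order
Step 4: SEND seq=5040 -> in-order
Step 5: SEND seq=5095 -> in-order
Step 6: SEND seq=5134 -> in-order

Answer: yes yes no yes yes yes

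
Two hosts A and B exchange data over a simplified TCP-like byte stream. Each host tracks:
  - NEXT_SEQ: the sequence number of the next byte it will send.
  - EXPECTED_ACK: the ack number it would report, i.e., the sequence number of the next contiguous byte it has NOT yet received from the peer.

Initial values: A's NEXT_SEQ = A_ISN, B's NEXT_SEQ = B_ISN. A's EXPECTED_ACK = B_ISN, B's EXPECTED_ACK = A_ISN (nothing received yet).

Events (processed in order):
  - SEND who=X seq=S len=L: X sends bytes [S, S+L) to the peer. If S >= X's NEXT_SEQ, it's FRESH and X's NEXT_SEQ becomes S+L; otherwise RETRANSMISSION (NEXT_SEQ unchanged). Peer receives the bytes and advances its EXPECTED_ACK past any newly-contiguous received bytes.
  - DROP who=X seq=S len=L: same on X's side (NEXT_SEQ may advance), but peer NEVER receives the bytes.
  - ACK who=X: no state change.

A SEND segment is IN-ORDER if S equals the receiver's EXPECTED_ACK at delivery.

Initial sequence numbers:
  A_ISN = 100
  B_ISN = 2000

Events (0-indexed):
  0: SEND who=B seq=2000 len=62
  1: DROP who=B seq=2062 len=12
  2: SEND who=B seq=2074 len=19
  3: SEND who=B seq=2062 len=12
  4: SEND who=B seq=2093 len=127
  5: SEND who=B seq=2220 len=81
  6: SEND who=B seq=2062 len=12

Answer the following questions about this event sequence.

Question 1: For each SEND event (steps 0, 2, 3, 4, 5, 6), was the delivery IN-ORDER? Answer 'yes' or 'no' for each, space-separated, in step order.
Answer: yes no yes yes yes no

Derivation:
Step 0: SEND seq=2000 -> in-order
Step 2: SEND seq=2074 -> out-of-order
Step 3: SEND seq=2062 -> in-order
Step 4: SEND seq=2093 -> in-order
Step 5: SEND seq=2220 -> in-order
Step 6: SEND seq=2062 -> out-of-order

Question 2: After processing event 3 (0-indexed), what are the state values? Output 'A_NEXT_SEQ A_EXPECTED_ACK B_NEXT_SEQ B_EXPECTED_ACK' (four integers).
After event 0: A_seq=100 A_ack=2062 B_seq=2062 B_ack=100
After event 1: A_seq=100 A_ack=2062 B_seq=2074 B_ack=100
After event 2: A_seq=100 A_ack=2062 B_seq=2093 B_ack=100
After event 3: A_seq=100 A_ack=2093 B_seq=2093 B_ack=100

100 2093 2093 100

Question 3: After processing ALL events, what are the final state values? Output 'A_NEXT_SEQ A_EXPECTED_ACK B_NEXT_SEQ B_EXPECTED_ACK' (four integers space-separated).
Answer: 100 2301 2301 100

Derivation:
After event 0: A_seq=100 A_ack=2062 B_seq=2062 B_ack=100
After event 1: A_seq=100 A_ack=2062 B_seq=2074 B_ack=100
After event 2: A_seq=100 A_ack=2062 B_seq=2093 B_ack=100
After event 3: A_seq=100 A_ack=2093 B_seq=2093 B_ack=100
After event 4: A_seq=100 A_ack=2220 B_seq=2220 B_ack=100
After event 5: A_seq=100 A_ack=2301 B_seq=2301 B_ack=100
After event 6: A_seq=100 A_ack=2301 B_seq=2301 B_ack=100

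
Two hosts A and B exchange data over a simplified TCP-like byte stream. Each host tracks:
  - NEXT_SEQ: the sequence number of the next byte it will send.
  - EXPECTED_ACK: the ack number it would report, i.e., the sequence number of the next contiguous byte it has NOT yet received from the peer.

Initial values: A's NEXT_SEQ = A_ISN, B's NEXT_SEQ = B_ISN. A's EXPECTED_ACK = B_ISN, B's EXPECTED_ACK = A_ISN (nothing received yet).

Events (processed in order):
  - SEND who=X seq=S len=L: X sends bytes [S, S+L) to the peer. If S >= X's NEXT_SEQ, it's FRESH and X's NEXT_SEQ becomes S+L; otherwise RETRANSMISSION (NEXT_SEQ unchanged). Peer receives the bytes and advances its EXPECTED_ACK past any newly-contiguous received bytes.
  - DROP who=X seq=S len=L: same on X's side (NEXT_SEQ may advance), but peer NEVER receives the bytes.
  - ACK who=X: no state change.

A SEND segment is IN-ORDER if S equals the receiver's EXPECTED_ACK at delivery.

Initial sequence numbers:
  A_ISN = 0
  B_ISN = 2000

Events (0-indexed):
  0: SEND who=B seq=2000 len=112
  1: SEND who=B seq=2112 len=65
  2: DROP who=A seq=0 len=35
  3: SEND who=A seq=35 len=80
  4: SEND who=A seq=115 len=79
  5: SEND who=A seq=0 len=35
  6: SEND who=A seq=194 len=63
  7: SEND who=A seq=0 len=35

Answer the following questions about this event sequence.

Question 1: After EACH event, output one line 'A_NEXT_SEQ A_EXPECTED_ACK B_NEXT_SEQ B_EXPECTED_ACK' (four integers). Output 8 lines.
0 2112 2112 0
0 2177 2177 0
35 2177 2177 0
115 2177 2177 0
194 2177 2177 0
194 2177 2177 194
257 2177 2177 257
257 2177 2177 257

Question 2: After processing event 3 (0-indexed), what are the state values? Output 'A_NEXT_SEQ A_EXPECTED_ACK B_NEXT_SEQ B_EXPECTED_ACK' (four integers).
After event 0: A_seq=0 A_ack=2112 B_seq=2112 B_ack=0
After event 1: A_seq=0 A_ack=2177 B_seq=2177 B_ack=0
After event 2: A_seq=35 A_ack=2177 B_seq=2177 B_ack=0
After event 3: A_seq=115 A_ack=2177 B_seq=2177 B_ack=0

115 2177 2177 0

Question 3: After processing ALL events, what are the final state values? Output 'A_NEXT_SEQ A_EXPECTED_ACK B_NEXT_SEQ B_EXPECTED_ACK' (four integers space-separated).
Answer: 257 2177 2177 257

Derivation:
After event 0: A_seq=0 A_ack=2112 B_seq=2112 B_ack=0
After event 1: A_seq=0 A_ack=2177 B_seq=2177 B_ack=0
After event 2: A_seq=35 A_ack=2177 B_seq=2177 B_ack=0
After event 3: A_seq=115 A_ack=2177 B_seq=2177 B_ack=0
After event 4: A_seq=194 A_ack=2177 B_seq=2177 B_ack=0
After event 5: A_seq=194 A_ack=2177 B_seq=2177 B_ack=194
After event 6: A_seq=257 A_ack=2177 B_seq=2177 B_ack=257
After event 7: A_seq=257 A_ack=2177 B_seq=2177 B_ack=257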